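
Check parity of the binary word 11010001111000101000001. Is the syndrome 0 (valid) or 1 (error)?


Syndrome = XOR of all bits = 1 XOR 1 XOR 0 XOR 1 XOR 0 XOR 0 XOR 0 XOR 1 XOR 1 XOR 1 XOR 1 XOR 0 XOR 0 XOR 0 XOR 1 XOR 0 XOR 1 XOR 0 XOR 0 XOR 0 XOR 0 XOR 0 XOR 1 = 0

0


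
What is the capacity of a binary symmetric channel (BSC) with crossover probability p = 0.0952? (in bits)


H(p) = -p*log2(p) - (1-p)*log2(1-p) = -0.0952*log2(0.0952) - 0.9048*log2(0.9048) = 0.323004 + 0.130589 = 0.4536. C = 1 - H(p) = 1 - 0.4536 = 0.5464

0.5464 bits


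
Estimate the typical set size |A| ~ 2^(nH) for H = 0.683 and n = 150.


log2|A_typical| = nH = 150 * 0.683 = 102.45, so |A_typical| ~ 2^102.45 = 6.927e+30

6.927e+30


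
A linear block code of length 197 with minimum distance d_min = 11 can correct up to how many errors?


Correction capability = floor((d-1)/2) = floor((11-1)/2) = 5

5 errors


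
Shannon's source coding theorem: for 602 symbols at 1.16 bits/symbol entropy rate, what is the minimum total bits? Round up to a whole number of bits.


Minimum bits >= n * H = 602 * 1.16 = 698.32, rounded up to a whole number of bits = 699

699 bits


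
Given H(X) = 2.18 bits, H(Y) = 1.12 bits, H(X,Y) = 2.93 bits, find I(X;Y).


I(X;Y) = H(X) + H(Y) - H(X,Y) = 2.18 + 1.12 - 2.93 = 0.37

0.37 bits


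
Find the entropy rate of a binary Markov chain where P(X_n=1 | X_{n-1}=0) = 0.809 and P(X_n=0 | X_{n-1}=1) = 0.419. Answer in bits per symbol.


Stationary distribution: pi_0 = p10/(p01+p10) = 0.3412, pi_1 = 0.6588. Entropy rate H' = pi_0*H(p01) + pi_1*H(p10) = 0.3412*0.7036 + 0.6588*0.981 = 0.8863

0.8863 bits/symbol


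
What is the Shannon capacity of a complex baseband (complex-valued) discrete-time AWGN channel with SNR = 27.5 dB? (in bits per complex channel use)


SNR_linear = 10^(27.5/10) = 562.3413; C = log2(1 + SNR_linear) = log2(1 + 562.3413) = 9.1379

9.1379 bits/channel use


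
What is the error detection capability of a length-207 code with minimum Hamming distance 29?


Detection capability = d_min - 1 = 29 - 1 = 28

28 errors


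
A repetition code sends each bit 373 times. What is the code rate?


Rate = k/n = 1/373

1/373


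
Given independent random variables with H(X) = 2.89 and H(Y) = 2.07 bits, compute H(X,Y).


For independent variables, H(X,Y) = H(X) + H(Y) = 2.89 + 2.07 = 4.96

4.96 bits


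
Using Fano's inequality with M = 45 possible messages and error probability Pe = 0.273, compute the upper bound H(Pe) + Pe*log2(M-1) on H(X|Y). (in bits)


H(Pe) = -Pe*log2(Pe) - (1-Pe)*log2(1-Pe) = -0.273*log2(0.273) - 0.727*log2(0.727) = 0.511336 + 0.334400 = 0.8457. Pe*log2(M-1) = 0.273*log2(44) = 1.490425. Bound = H(Pe) + Pe*log2(M-1) = 0.511336 + 0.334400 + 1.490425 = 2.3362

2.3362 bits


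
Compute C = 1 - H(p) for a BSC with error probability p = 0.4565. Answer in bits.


H(p) = -p*log2(p) - (1-p)*log2(1-p) = -0.4565*log2(0.4565) - 0.5435*log2(0.5435) = 0.516444 + 0.478089 = 0.9945. C = 1 - H(p) = 1 - 0.9945 = 0.0055

0.0055 bits


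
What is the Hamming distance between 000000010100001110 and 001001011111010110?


Count differing positions: . . ^ . . ^ . . ^ . ^ ^ . ^ ^ . . . = 7 differences

7


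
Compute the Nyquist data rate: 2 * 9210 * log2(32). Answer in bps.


Rate = 2 * B * log2(M) = 2 * 9210 * 5.0 = 92100.0

92100.0 bps


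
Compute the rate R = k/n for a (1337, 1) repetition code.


Rate = k/n = 1/1337

1/1337


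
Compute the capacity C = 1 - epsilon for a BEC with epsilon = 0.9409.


C = 1 - epsilon = 1 - 0.9409 = 0.0591

0.0591 bits


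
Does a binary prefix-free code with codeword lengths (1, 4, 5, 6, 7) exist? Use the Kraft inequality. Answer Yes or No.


Kraft sum = sum(2^(-l_i)) = 0.6172, need <= 1. Result: satisfied (a binary prefix-free code with these lengths exists)

Yes


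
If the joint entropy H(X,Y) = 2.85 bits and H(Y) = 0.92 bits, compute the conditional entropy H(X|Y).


H(X|Y) = H(X,Y) - H(Y) = 2.85 - 0.92 = 1.93

1.93 bits


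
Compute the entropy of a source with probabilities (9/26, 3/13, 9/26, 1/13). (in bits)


H = -sum(p_i * log2(p_i)). Terms: -(9/26)*log2(9/26) = 0.529794; -(3/13)*log2(3/13) = 0.488187; -(9/26)*log2(9/26) = 0.529794; -(1/13)*log2(1/13) = 0.284649. H = 0.529794 + 0.488187 + 0.529794 + 0.284649 = 1.8324

1.8324 bits


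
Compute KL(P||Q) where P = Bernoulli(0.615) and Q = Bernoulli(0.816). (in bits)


KL = p*log2(p/q) + (1-p)*log2((1-p)/(1-q)) = 0.615*log2(0.615/0.816) + 0.385*log2(0.385/0.184) = 0.1592

0.1592 bits


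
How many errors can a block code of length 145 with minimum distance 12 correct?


Correction capability = floor((d-1)/2) = floor((12-1)/2) = 5

5 errors


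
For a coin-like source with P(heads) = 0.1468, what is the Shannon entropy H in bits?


H = -p*log2(p) - (1-p)*log2(1-p). -0.1468*log2(0.1468) = 0.406354; -0.8532*log2(0.8532) = 0.195420. H = 0.406354 + 0.195420 = 0.6018

0.6018 bits


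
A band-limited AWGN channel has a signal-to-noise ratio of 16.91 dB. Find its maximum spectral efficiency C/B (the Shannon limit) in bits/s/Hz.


SNR_linear = 10^(16.91/10) = 49.0908; C/B = log2(1 + SNR_linear) = log2(1 + 49.0908) = 5.6465

5.6465 bits/s/Hz


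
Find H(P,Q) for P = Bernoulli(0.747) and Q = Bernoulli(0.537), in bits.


H(P,Q) = -p*log2(q) - (1-p)*log2(1-q). -0.747*log2(0.537) = 0.670063; -0.253*log2(0.463) = 0.281062. H(P,Q) = 0.670063 + 0.281062 = 0.9511

0.9511 bits


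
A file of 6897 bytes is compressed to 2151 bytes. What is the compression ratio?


Ratio = original / compressed = 6897 / 2151 = 3.2064

3.2064


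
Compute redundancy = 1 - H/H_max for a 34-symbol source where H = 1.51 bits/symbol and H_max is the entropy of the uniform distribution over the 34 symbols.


H_max = log2(K) = log2(34) = 5.0875 bits/symbol. Redundancy = 1 - H/H_max = 1 - 1.51/5.0875 = 1 - 0.2968 = 0.7032

0.7032


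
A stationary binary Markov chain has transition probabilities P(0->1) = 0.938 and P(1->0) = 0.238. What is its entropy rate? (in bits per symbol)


Stationary distribution: pi_0 = p10/(p01+p10) = 0.2024, pi_1 = 0.7976. Entropy rate H' = pi_0*H(p01) + pi_1*H(p10) = 0.2024*0.3353 + 0.7976*0.7917 = 0.6993

0.6993 bits/symbol


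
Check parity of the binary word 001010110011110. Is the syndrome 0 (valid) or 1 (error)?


Syndrome = XOR of all bits = 0 XOR 0 XOR 1 XOR 0 XOR 1 XOR 0 XOR 1 XOR 1 XOR 0 XOR 0 XOR 1 XOR 1 XOR 1 XOR 1 XOR 0 = 0

0


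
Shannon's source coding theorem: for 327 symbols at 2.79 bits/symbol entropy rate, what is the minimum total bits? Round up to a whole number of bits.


Minimum bits >= n * H = 327 * 2.79 = 912.33, rounded up to a whole number of bits = 913

913 bits


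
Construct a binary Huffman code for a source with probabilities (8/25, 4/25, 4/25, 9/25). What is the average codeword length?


Huffman construction (repeatedly merge the two least-probable nodes; each merge adds 1 bit to every symbol beneath it): 4/25 + 4/25 = 8/25; 8/25 + 8/25 = 16/25; 9/25 + 16/25 = 1. Resulting codeword lengths (in the order the probabilities were given): (2, 3, 3, 1). L_avg = sum(p_i * l_i) = 8/25*2 + 4/25*3 + 4/25*3 + 9/25*1 = 49/25 = 1.96

1.96 bits


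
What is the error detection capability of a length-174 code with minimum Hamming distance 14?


Detection capability = d_min - 1 = 14 - 1 = 13

13 errors


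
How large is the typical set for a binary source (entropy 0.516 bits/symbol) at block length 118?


log2|A_typical| = nH = 118 * 0.516 = 60.888, so |A_typical| ~ 2^60.888 = 2.134e+18

2.134e+18


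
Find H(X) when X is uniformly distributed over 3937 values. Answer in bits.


H = log2(n) = log2(3937) = 11.9429

11.9429 bits


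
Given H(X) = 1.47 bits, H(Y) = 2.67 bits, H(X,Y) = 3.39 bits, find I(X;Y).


I(X;Y) = H(X) + H(Y) - H(X,Y) = 1.47 + 2.67 - 3.39 = 0.75

0.75 bits


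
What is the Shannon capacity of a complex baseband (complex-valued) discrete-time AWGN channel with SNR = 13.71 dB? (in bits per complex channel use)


SNR_linear = 10^(13.71/10) = 23.4963; C = log2(1 + SNR_linear) = log2(1 + 23.4963) = 4.6145

4.6145 bits/channel use


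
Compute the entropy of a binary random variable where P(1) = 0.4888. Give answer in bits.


H = -p*log2(p) - (1-p)*log2(1-p). -0.4888*log2(0.4888) = 0.504776; -0.5112*log2(0.5112) = 0.494862. H = 0.504776 + 0.494862 = 0.9996

0.9996 bits


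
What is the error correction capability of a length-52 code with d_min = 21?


Correction capability = floor((d-1)/2) = floor((21-1)/2) = 10

10 errors


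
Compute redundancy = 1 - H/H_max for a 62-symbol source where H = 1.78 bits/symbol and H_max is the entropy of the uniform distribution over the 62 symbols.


H_max = log2(K) = log2(62) = 5.9542 bits/symbol. Redundancy = 1 - H/H_max = 1 - 1.78/5.9542 = 1 - 0.2989 = 0.7011

0.7011


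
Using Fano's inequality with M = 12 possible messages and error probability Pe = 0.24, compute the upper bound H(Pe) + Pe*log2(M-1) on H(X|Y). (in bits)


H(Pe) = -Pe*log2(Pe) - (1-Pe)*log2(1-Pe) = -0.24*log2(0.24) - 0.76*log2(0.76) = 0.494134 + 0.300906 = 0.795. Pe*log2(M-1) = 0.24*log2(11) = 0.830264. Bound = H(Pe) + Pe*log2(M-1) = 0.494134 + 0.300906 + 0.830264 = 1.6253

1.6253 bits


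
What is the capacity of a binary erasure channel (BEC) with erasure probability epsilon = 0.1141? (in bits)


C = 1 - epsilon = 1 - 0.1141 = 0.8859

0.8859 bits


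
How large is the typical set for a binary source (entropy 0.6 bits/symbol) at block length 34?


log2|A_typical| = nH = 34 * 0.6 = 20.4, so |A_typical| ~ 2^20.4 = 1.384e+06

1.384e+06


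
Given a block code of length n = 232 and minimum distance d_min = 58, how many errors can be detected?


Detection capability = d_min - 1 = 58 - 1 = 57

57 errors


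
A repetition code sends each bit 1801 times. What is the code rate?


Rate = k/n = 1/1801

1/1801


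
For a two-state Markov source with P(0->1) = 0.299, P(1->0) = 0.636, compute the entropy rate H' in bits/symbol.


Stationary distribution: pi_0 = p10/(p01+p10) = 0.6802, pi_1 = 0.3198. Entropy rate H' = pi_0*H(p01) + pi_1*H(p10) = 0.6802*0.8801 + 0.3198*0.946 = 0.9011

0.9011 bits/symbol


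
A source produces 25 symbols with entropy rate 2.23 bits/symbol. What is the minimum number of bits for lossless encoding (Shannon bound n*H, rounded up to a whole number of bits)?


Minimum bits >= n * H = 25 * 2.23 = 55.75, rounded up to a whole number of bits = 56

56 bits


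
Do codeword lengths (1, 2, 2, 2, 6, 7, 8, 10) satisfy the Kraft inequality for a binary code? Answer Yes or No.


Kraft sum = sum(2^(-l_i)) = 1.2783, need <= 1. Result: violated (a binary prefix-free code with these lengths cannot exist)

No


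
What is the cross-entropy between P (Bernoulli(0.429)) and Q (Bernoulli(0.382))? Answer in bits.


H(P,Q) = -p*log2(q) - (1-p)*log2(1-q). -0.429*log2(0.382) = 0.595604; -0.571*log2(0.618) = 0.396457. H(P,Q) = 0.595604 + 0.396457 = 0.9921

0.9921 bits


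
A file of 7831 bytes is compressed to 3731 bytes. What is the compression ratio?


Ratio = original / compressed = 7831 / 3731 = 2.0989

2.0989


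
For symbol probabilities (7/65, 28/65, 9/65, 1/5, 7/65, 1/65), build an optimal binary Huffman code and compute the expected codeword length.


Huffman construction (repeatedly merge the two least-probable nodes; each merge adds 1 bit to every symbol beneath it): 1/65 + 7/65 = 8/65; 7/65 + 8/65 = 3/13; 9/65 + 1/5 = 22/65; 3/13 + 22/65 = 37/65; 28/65 + 37/65 = 1. Resulting codeword lengths (in the order the probabilities were given): (4, 1, 3, 3, 3, 4). L_avg = sum(p_i * l_i) = 7/65*4 + 28/65*1 + 9/65*3 + 1/5*3 + 7/65*3 + 1/65*4 = 147/65 = 2.2615

2.2615 bits


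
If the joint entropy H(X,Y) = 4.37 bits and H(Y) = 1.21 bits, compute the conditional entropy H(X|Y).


H(X|Y) = H(X,Y) - H(Y) = 4.37 - 1.21 = 3.16

3.16 bits


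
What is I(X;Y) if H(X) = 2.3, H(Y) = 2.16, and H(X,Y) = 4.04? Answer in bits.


I(X;Y) = H(X) + H(Y) - H(X,Y) = 2.3 + 2.16 - 4.04 = 0.42

0.42 bits


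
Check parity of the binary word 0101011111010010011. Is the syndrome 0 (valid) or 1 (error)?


Syndrome = XOR of all bits = 0 XOR 1 XOR 0 XOR 1 XOR 0 XOR 1 XOR 1 XOR 1 XOR 1 XOR 1 XOR 0 XOR 1 XOR 0 XOR 0 XOR 1 XOR 0 XOR 0 XOR 1 XOR 1 = 1

1


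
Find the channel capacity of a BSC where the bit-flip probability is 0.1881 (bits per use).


H(p) = -p*log2(p) - (1-p)*log2(1-p) = -0.1881*log2(0.1881) - 0.8119*log2(0.8119) = 0.453402 + 0.244078 = 0.6975. C = 1 - H(p) = 1 - 0.6975 = 0.3025

0.3025 bits


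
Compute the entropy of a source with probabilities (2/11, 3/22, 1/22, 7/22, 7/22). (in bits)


H = -sum(p_i * log2(p_i)). Terms: -(2/11)*log2(2/11) = 0.447169; -(3/22)*log2(3/22) = 0.391973; -(1/22)*log2(1/22) = 0.202701; -(7/22)*log2(7/22) = 0.525661; -(7/22)*log2(7/22) = 0.525661. H = 0.447169 + 0.391973 + 0.202701 + 0.525661 + 0.525661 = 2.0932

2.0932 bits


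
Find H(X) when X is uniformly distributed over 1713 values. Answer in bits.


H = log2(n) = log2(1713) = 10.7423

10.7423 bits


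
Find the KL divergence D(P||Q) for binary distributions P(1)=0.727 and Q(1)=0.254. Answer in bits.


KL = p*log2(p/q) + (1-p)*log2((1-p)/(1-q)) = 0.727*log2(0.727/0.254) + 0.273*log2(0.273/0.746) = 0.707

0.707 bits


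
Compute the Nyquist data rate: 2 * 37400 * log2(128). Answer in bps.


Rate = 2 * B * log2(M) = 2 * 37400 * 7.0 = 523600.0

523600.0 bps


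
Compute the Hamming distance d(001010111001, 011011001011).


Count differing positions: . ^ . . . ^ ^ ^ . . ^ . = 5 differences

5


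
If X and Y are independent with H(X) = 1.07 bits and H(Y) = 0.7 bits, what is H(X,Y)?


For independent variables, H(X,Y) = H(X) + H(Y) = 1.07 + 0.7 = 1.77

1.77 bits


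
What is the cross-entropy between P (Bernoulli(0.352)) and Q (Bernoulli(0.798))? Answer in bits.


H(P,Q) = -p*log2(q) - (1-p)*log2(1-q). -0.352*log2(0.798) = 0.114590; -0.648*log2(0.202) = 1.495307. H(P,Q) = 0.114590 + 1.495307 = 1.6099

1.6099 bits


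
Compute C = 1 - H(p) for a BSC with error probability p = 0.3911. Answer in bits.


H(p) = -p*log2(p) - (1-p)*log2(1-p) = -0.3911*log2(0.3911) - 0.6089*log2(0.6089) = 0.529702 + 0.435804 = 0.9655. C = 1 - H(p) = 1 - 0.9655 = 0.0345

0.0345 bits


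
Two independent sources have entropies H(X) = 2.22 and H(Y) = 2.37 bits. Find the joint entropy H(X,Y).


For independent variables, H(X,Y) = H(X) + H(Y) = 2.22 + 2.37 = 4.59

4.59 bits


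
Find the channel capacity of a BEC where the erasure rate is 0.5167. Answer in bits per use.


C = 1 - epsilon = 1 - 0.5167 = 0.4833

0.4833 bits


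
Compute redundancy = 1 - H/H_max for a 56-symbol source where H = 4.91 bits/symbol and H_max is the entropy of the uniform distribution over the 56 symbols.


H_max = log2(K) = log2(56) = 5.8074 bits/symbol. Redundancy = 1 - H/H_max = 1 - 4.91/5.8074 = 1 - 0.8455 = 0.1545

0.1545


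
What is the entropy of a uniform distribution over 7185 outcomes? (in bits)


H = log2(n) = log2(7185) = 12.8108

12.8108 bits


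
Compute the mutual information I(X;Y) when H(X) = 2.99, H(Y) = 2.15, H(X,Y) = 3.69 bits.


I(X;Y) = H(X) + H(Y) - H(X,Y) = 2.99 + 2.15 - 3.69 = 1.45

1.45 bits


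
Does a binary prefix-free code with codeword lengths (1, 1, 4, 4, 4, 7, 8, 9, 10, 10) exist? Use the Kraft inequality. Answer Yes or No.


Kraft sum = sum(2^(-l_i)) = 1.2031, need <= 1. Result: violated (a binary prefix-free code with these lengths cannot exist)

No


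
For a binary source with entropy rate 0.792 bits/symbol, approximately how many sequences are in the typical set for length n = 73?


log2|A_typical| = nH = 73 * 0.792 = 57.816, so |A_typical| ~ 2^57.816 = 2.537e+17

2.537e+17


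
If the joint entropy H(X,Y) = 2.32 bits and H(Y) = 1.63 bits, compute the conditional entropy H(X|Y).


H(X|Y) = H(X,Y) - H(Y) = 2.32 - 1.63 = 0.69

0.69 bits


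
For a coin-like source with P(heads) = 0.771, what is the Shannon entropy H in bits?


H = -p*log2(p) - (1-p)*log2(1-p). -0.771*log2(0.771) = 0.289277; -0.229*log2(0.229) = 0.486987. H = 0.289277 + 0.486987 = 0.7763

0.7763 bits


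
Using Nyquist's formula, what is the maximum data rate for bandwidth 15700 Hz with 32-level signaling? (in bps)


Rate = 2 * B * log2(M) = 2 * 15700 * 5.0 = 157000.0

157000.0 bps


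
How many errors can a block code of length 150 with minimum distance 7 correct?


Correction capability = floor((d-1)/2) = floor((7-1)/2) = 3

3 errors


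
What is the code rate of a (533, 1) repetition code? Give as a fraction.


Rate = k/n = 1/533

1/533


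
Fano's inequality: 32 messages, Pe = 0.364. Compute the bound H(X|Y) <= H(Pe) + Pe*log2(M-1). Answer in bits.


H(Pe) = -Pe*log2(Pe) - (1-Pe)*log2(1-Pe) = -0.364*log2(0.364) - 0.636*log2(0.636) = 0.530708 + 0.415245 = 0.946. Pe*log2(M-1) = 0.364*log2(31) = 1.803327. Bound = H(Pe) + Pe*log2(M-1) = 0.530708 + 0.415245 + 1.803327 = 2.7493

2.7493 bits


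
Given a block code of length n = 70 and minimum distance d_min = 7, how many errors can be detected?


Detection capability = d_min - 1 = 7 - 1 = 6

6 errors


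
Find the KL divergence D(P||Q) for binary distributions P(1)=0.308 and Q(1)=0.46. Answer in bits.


KL = p*log2(p/q) + (1-p)*log2((1-p)/(1-q)) = 0.308*log2(0.308/0.46) + 0.692*log2(0.692/0.54) = 0.0694

0.0694 bits


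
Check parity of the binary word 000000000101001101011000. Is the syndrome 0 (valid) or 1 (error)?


Syndrome = XOR of all bits = 0 XOR 0 XOR 0 XOR 0 XOR 0 XOR 0 XOR 0 XOR 0 XOR 0 XOR 1 XOR 0 XOR 1 XOR 0 XOR 0 XOR 1 XOR 1 XOR 0 XOR 1 XOR 0 XOR 1 XOR 1 XOR 0 XOR 0 XOR 0 = 1

1


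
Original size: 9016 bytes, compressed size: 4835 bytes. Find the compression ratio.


Ratio = original / compressed = 9016 / 4835 = 1.8647

1.8647


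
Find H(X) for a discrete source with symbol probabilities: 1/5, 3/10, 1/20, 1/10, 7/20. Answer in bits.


H = -sum(p_i * log2(p_i)). Terms: -(1/5)*log2(1/5) = 0.464386; -(3/10)*log2(3/10) = 0.521090; -(1/20)*log2(1/20) = 0.216096; -(1/10)*log2(1/10) = 0.332193; -(7/20)*log2(7/20) = 0.530101. H = 0.464386 + 0.521090 + 0.216096 + 0.332193 + 0.530101 = 2.0639

2.0639 bits


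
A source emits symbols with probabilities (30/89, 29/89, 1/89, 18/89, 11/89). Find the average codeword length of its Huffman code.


Huffman construction (repeatedly merge the two least-probable nodes; each merge adds 1 bit to every symbol beneath it): 1/89 + 11/89 = 12/89; 12/89 + 18/89 = 30/89; 29/89 + 30/89 = 59/89; 30/89 + 59/89 = 1. Resulting codeword lengths (in the order the probabilities were given): (2, 2, 3, 2, 3). L_avg = sum(p_i * l_i) = 30/89*2 + 29/89*2 + 1/89*3 + 18/89*2 + 11/89*3 = 190/89 = 2.1348

2.1348 bits


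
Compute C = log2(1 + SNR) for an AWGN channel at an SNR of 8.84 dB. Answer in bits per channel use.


SNR_linear = 10^(8.84/10) = 7.656; C = log2(1 + SNR_linear) = log2(1 + 7.656) = 3.1137

3.1137 bits/channel use


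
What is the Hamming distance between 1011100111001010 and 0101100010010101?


Count differing positions: ^ ^ ^ . . . . ^ . ^ . ^ ^ ^ ^ ^ = 10 differences

10


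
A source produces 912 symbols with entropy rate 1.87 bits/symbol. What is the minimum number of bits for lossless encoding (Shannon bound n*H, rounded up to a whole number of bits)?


Minimum bits >= n * H = 912 * 1.87 = 1705.44, rounded up to a whole number of bits = 1706

1706 bits


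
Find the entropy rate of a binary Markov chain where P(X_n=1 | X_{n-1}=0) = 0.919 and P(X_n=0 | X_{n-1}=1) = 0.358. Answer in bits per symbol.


Stationary distribution: pi_0 = p10/(p01+p10) = 0.2803, pi_1 = 0.7197. Entropy rate H' = pi_0*H(p01) + pi_1*H(p10) = 0.2803*0.4057 + 0.7197*0.941 = 0.7909

0.7909 bits/symbol


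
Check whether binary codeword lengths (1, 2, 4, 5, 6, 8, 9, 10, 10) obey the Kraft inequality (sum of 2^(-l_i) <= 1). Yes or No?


Kraft sum = sum(2^(-l_i)) = 0.8672, need <= 1. Result: satisfied (a binary prefix-free code with these lengths exists)

Yes


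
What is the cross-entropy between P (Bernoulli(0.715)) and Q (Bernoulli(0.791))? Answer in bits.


H(P,Q) = -p*log2(q) - (1-p)*log2(1-q). -0.715*log2(0.791) = 0.241849; -0.285*log2(0.209) = 0.643651. H(P,Q) = 0.241849 + 0.643651 = 0.8855

0.8855 bits


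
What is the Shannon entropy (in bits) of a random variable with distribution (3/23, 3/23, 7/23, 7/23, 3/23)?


H = -sum(p_i * log2(p_i)). Terms: -(3/23)*log2(3/23) = 0.383296; -(3/23)*log2(3/23) = 0.383296; -(7/23)*log2(7/23) = 0.522324; -(7/23)*log2(7/23) = 0.522324; -(3/23)*log2(3/23) = 0.383296. H = 0.383296 + 0.383296 + 0.522324 + 0.522324 + 0.383296 = 2.1945

2.1945 bits


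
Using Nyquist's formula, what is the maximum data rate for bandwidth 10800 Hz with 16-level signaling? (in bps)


Rate = 2 * B * log2(M) = 2 * 10800 * 4.0 = 86400.0

86400.0 bps


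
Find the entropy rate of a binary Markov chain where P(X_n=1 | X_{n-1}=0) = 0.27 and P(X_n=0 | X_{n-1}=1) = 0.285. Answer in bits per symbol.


Stationary distribution: pi_0 = p10/(p01+p10) = 0.5135, pi_1 = 0.4865. Entropy rate H' = pi_0*H(p01) + pi_1*H(p10) = 0.5135*0.8415 + 0.4865*0.8622 = 0.8515

0.8515 bits/symbol


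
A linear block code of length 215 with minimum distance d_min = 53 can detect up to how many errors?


Detection capability = d_min - 1 = 53 - 1 = 52

52 errors


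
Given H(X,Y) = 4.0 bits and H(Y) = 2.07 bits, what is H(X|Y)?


H(X|Y) = H(X,Y) - H(Y) = 4.0 - 2.07 = 1.93

1.93 bits


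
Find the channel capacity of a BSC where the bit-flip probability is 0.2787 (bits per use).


H(p) = -p*log2(p) - (1-p)*log2(1-p) = -0.2787*log2(0.2787) - 0.7213*log2(0.7213) = 0.513704 + 0.339969 = 0.8537. C = 1 - H(p) = 1 - 0.8537 = 0.1463

0.1463 bits


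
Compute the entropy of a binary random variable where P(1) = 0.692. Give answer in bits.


H = -p*log2(p) - (1-p)*log2(1-p). -0.692*log2(0.692) = 0.367560; -0.308*log2(0.308) = 0.523291. H = 0.367560 + 0.523291 = 0.8909

0.8909 bits


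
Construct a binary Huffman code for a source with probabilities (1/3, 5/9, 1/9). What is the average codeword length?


Huffman construction (repeatedly merge the two least-probable nodes; each merge adds 1 bit to every symbol beneath it): 1/9 + 1/3 = 4/9; 4/9 + 5/9 = 1. Resulting codeword lengths (in the order the probabilities were given): (2, 1, 2). L_avg = sum(p_i * l_i) = 1/3*2 + 5/9*1 + 1/9*2 = 13/9 = 1.4444

1.4444 bits


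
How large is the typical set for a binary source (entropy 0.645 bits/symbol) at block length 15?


log2|A_typical| = nH = 15 * 0.645 = 9.675, so |A_typical| ~ 2^9.675 = 8.175e+02

8.175e+02


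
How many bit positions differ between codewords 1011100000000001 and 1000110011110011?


Count differing positions: . . ^ ^ . ^ . . ^ ^ ^ ^ . . ^ . = 8 differences

8


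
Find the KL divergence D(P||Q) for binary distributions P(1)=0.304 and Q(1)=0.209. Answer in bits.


KL = p*log2(p/q) + (1-p)*log2((1-p)/(1-q)) = 0.304*log2(0.304/0.209) + 0.696*log2(0.696/0.791) = 0.0359

0.0359 bits


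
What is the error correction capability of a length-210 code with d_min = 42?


Correction capability = floor((d-1)/2) = floor((42-1)/2) = 20

20 errors


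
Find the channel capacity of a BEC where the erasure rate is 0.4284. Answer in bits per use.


C = 1 - epsilon = 1 - 0.4284 = 0.5716

0.5716 bits


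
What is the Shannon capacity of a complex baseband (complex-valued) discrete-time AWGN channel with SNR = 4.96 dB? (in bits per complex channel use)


SNR_linear = 10^(4.96/10) = 3.1333; C = log2(1 + SNR_linear) = log2(1 + 3.1333) = 2.0473

2.0473 bits/channel use


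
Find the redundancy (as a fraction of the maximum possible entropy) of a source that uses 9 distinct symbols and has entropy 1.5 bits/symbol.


H_max = log2(K) = log2(9) = 3.1699 bits/symbol. Redundancy = 1 - H/H_max = 1 - 1.5/3.1699 = 1 - 0.4732 = 0.5268

0.5268


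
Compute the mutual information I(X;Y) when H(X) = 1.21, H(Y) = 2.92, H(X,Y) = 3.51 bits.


I(X;Y) = H(X) + H(Y) - H(X,Y) = 1.21 + 2.92 - 3.51 = 0.62

0.62 bits


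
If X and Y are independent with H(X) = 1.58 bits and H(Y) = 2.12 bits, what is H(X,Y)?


For independent variables, H(X,Y) = H(X) + H(Y) = 1.58 + 2.12 = 3.7

3.7 bits


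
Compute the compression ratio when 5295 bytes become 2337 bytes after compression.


Ratio = original / compressed = 5295 / 2337 = 2.2657

2.2657


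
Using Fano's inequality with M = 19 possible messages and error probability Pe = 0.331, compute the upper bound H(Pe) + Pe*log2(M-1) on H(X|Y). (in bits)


H(Pe) = -Pe*log2(Pe) - (1-Pe)*log2(1-Pe) = -0.331*log2(0.331) - 0.669*log2(0.669) = 0.527977 + 0.387968 = 0.9159. Pe*log2(M-1) = 0.331*log2(18) = 1.380245. Bound = H(Pe) + Pe*log2(M-1) = 0.527977 + 0.387968 + 1.380245 = 2.2962

2.2962 bits


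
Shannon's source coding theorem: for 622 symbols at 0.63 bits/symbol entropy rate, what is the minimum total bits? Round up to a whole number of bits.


Minimum bits >= n * H = 622 * 0.63 = 391.86, rounded up to a whole number of bits = 392

392 bits


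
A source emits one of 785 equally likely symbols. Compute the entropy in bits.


H = log2(n) = log2(785) = 9.6165

9.6165 bits


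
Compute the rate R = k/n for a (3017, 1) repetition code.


Rate = k/n = 1/3017

1/3017


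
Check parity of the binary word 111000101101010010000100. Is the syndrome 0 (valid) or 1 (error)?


Syndrome = XOR of all bits = 1 XOR 1 XOR 1 XOR 0 XOR 0 XOR 0 XOR 1 XOR 0 XOR 1 XOR 1 XOR 0 XOR 1 XOR 0 XOR 1 XOR 0 XOR 0 XOR 1 XOR 0 XOR 0 XOR 0 XOR 0 XOR 1 XOR 0 XOR 0 = 0

0


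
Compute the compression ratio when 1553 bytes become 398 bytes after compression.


Ratio = original / compressed = 1553 / 398 = 3.902

3.902


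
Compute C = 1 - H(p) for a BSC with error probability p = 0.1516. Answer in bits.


H(p) = -p*log2(p) - (1-p)*log2(1-p) = -0.1516*log2(0.1516) - 0.8484*log2(0.8484) = 0.412603 + 0.201226 = 0.6138. C = 1 - H(p) = 1 - 0.6138 = 0.3862

0.3862 bits


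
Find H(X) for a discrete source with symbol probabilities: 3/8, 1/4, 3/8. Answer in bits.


H = -sum(p_i * log2(p_i)). Terms: -(3/8)*log2(3/8) = 0.530639; -(1/4)*log2(1/4) = 0.500000; -(3/8)*log2(3/8) = 0.530639. H = 0.530639 + 0.500000 + 0.530639 = 1.5613

1.5613 bits


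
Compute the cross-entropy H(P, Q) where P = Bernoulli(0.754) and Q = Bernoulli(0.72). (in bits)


H(P,Q) = -p*log2(q) - (1-p)*log2(1-q). -0.754*log2(0.72) = 0.357344; -0.246*log2(0.28) = 0.451779. H(P,Q) = 0.357344 + 0.451779 = 0.8091

0.8091 bits


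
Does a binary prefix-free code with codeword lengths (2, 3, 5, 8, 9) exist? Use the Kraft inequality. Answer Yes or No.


Kraft sum = sum(2^(-l_i)) = 0.4121, need <= 1. Result: satisfied (a binary prefix-free code with these lengths exists)

Yes


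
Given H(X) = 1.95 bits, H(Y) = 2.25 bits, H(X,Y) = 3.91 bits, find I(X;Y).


I(X;Y) = H(X) + H(Y) - H(X,Y) = 1.95 + 2.25 - 3.91 = 0.29

0.29 bits


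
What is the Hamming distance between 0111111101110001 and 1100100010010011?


Count differing positions: ^ . ^ ^ . ^ ^ ^ ^ ^ ^ . . . ^ . = 10 differences

10


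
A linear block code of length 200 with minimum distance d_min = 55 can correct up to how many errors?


Correction capability = floor((d-1)/2) = floor((55-1)/2) = 27

27 errors


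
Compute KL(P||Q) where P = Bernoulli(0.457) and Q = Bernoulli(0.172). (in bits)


KL = p*log2(p/q) + (1-p)*log2((1-p)/(1-q)) = 0.457*log2(0.457/0.172) + 0.543*log2(0.543/0.828) = 0.3138

0.3138 bits


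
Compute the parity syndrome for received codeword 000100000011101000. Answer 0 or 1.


Syndrome = XOR of all bits = 0 XOR 0 XOR 0 XOR 1 XOR 0 XOR 0 XOR 0 XOR 0 XOR 0 XOR 0 XOR 1 XOR 1 XOR 1 XOR 0 XOR 1 XOR 0 XOR 0 XOR 0 = 1

1


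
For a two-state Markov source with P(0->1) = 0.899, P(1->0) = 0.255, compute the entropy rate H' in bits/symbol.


Stationary distribution: pi_0 = p10/(p01+p10) = 0.221, pi_1 = 0.779. Entropy rate H' = pi_0*H(p01) + pi_1*H(p10) = 0.221*0.4722 + 0.779*0.8191 = 0.7424

0.7424 bits/symbol


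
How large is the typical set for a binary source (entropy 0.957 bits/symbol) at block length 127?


log2|A_typical| = nH = 127 * 0.957 = 121.539, so |A_typical| ~ 2^121.539 = 3.863e+36

3.863e+36


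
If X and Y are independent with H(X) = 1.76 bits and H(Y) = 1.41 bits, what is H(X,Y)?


For independent variables, H(X,Y) = H(X) + H(Y) = 1.76 + 1.41 = 3.17

3.17 bits


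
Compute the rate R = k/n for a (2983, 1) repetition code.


Rate = k/n = 1/2983

1/2983


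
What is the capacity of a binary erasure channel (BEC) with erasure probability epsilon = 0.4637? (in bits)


C = 1 - epsilon = 1 - 0.4637 = 0.5363

0.5363 bits


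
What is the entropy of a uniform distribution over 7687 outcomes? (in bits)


H = log2(n) = log2(7687) = 12.9082

12.9082 bits


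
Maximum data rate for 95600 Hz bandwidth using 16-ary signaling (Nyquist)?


Rate = 2 * B * log2(M) = 2 * 95600 * 4.0 = 764800.0

764800.0 bps


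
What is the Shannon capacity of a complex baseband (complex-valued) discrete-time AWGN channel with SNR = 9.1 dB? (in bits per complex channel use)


SNR_linear = 10^(9.1/10) = 8.1283; C = log2(1 + SNR_linear) = log2(1 + 8.1283) = 3.1903

3.1903 bits/channel use


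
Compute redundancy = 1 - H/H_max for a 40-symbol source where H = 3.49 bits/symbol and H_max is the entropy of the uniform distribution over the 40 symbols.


H_max = log2(K) = log2(40) = 5.3219 bits/symbol. Redundancy = 1 - H/H_max = 1 - 3.49/5.3219 = 1 - 0.6558 = 0.3442

0.3442


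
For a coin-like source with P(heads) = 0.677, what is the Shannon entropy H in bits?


H = -p*log2(p) - (1-p)*log2(1-p). -0.677*log2(0.677) = 0.380997; -0.323*log2(0.323) = 0.526617. H = 0.380997 + 0.526617 = 0.9076

0.9076 bits


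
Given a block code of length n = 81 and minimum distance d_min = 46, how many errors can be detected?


Detection capability = d_min - 1 = 46 - 1 = 45

45 errors


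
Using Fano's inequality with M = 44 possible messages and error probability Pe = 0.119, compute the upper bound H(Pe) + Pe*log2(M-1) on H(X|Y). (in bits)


H(Pe) = -Pe*log2(Pe) - (1-Pe)*log2(1-Pe) = -0.119*log2(0.119) - 0.881*log2(0.881) = 0.365445 + 0.161035 = 0.5265. Pe*log2(M-1) = 0.119*log2(43) = 0.645726. Bound = H(Pe) + Pe*log2(M-1) = 0.365445 + 0.161035 + 0.645726 = 1.1722

1.1722 bits


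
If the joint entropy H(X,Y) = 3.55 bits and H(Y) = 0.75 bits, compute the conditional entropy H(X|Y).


H(X|Y) = H(X,Y) - H(Y) = 3.55 - 0.75 = 2.8

2.8 bits


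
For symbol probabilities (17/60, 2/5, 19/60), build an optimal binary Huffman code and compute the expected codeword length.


Huffman construction (repeatedly merge the two least-probable nodes; each merge adds 1 bit to every symbol beneath it): 17/60 + 19/60 = 3/5; 2/5 + 3/5 = 1. Resulting codeword lengths (in the order the probabilities were given): (2, 1, 2). L_avg = sum(p_i * l_i) = 17/60*2 + 2/5*1 + 19/60*2 = 8/5 = 1.6

1.6 bits


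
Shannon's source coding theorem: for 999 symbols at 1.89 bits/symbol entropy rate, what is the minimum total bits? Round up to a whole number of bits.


Minimum bits >= n * H = 999 * 1.89 = 1888.11, rounded up to a whole number of bits = 1889

1889 bits


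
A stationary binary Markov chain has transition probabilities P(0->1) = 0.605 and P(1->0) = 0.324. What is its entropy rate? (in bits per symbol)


Stationary distribution: pi_0 = p10/(p01+p10) = 0.3488, pi_1 = 0.6512. Entropy rate H' = pi_0*H(p01) + pi_1*H(p10) = 0.3488*0.968 + 0.6512*0.9087 = 0.9294

0.9294 bits/symbol


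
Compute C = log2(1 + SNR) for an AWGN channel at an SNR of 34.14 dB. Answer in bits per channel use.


SNR_linear = 10^(34.14/10) = 2594.1794; C = log2(1 + SNR_linear) = log2(1 + 2594.1794) = 11.3416

11.3416 bits/channel use


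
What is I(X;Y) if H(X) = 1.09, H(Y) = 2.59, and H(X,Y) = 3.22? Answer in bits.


I(X;Y) = H(X) + H(Y) - H(X,Y) = 1.09 + 2.59 - 3.22 = 0.46

0.46 bits


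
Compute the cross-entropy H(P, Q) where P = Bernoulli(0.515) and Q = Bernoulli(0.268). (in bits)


H(P,Q) = -p*log2(q) - (1-p)*log2(1-q). -0.515*log2(0.268) = 0.978343; -0.485*log2(0.732) = 0.218291. H(P,Q) = 0.978343 + 0.218291 = 1.1966

1.1966 bits


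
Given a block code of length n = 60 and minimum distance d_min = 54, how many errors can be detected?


Detection capability = d_min - 1 = 54 - 1 = 53

53 errors


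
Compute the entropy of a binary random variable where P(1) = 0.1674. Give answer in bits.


H = -p*log2(p) - (1-p)*log2(1-p). -0.1674*log2(0.1674) = 0.431662; -0.8326*log2(0.8326) = 0.220060. H = 0.431662 + 0.220060 = 0.6517

0.6517 bits


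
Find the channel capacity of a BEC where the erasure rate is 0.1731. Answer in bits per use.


C = 1 - epsilon = 1 - 0.1731 = 0.8269

0.8269 bits


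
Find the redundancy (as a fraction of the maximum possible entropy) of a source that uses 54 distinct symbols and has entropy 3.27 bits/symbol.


H_max = log2(K) = log2(54) = 5.7549 bits/symbol. Redundancy = 1 - H/H_max = 1 - 3.27/5.7549 = 1 - 0.5682 = 0.4318

0.4318


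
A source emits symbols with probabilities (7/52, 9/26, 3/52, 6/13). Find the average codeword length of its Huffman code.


Huffman construction (repeatedly merge the two least-probable nodes; each merge adds 1 bit to every symbol beneath it): 3/52 + 7/52 = 5/26; 5/26 + 9/26 = 7/13; 6/13 + 7/13 = 1. Resulting codeword lengths (in the order the probabilities were given): (3, 2, 3, 1). L_avg = sum(p_i * l_i) = 7/52*3 + 9/26*2 + 3/52*3 + 6/13*1 = 45/26 = 1.7308

1.7308 bits


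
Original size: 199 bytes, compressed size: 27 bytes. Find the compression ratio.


Ratio = original / compressed = 199 / 27 = 7.3704

7.3704


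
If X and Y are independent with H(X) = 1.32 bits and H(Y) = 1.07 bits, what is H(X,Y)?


For independent variables, H(X,Y) = H(X) + H(Y) = 1.32 + 1.07 = 2.39

2.39 bits


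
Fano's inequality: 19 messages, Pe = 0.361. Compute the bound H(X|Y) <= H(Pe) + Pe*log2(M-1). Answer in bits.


H(Pe) = -Pe*log2(Pe) - (1-Pe)*log2(1-Pe) = -0.361*log2(0.361) - 0.639*log2(0.639) = 0.530644 + 0.412866 = 0.9435. Pe*log2(M-1) = 0.361*log2(18) = 1.505343. Bound = H(Pe) + Pe*log2(M-1) = 0.530644 + 0.412866 + 1.505343 = 2.4489

2.4489 bits


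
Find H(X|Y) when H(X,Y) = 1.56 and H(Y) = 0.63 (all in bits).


H(X|Y) = H(X,Y) - H(Y) = 1.56 - 0.63 = 0.93

0.93 bits


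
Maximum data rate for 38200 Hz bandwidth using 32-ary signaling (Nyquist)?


Rate = 2 * B * log2(M) = 2 * 38200 * 5.0 = 382000.0

382000.0 bps


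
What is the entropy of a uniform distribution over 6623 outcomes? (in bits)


H = log2(n) = log2(6623) = 12.6933

12.6933 bits


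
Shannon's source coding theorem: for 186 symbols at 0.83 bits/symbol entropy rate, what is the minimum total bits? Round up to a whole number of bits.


Minimum bits >= n * H = 186 * 0.83 = 154.38, rounded up to a whole number of bits = 155

155 bits


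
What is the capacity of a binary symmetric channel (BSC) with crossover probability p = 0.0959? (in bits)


H(p) = -p*log2(p) - (1-p)*log2(1-p) = -0.0959*log2(0.0959) - 0.9041*log2(0.9041) = 0.324365 + 0.131497 = 0.4559. C = 1 - H(p) = 1 - 0.4559 = 0.5441

0.5441 bits


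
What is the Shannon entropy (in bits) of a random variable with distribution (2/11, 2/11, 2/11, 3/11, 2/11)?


H = -sum(p_i * log2(p_i)). Terms: -(2/11)*log2(2/11) = 0.447169; -(2/11)*log2(2/11) = 0.447169; -(2/11)*log2(2/11) = 0.447169; -(3/11)*log2(3/11) = 0.511219; -(2/11)*log2(2/11) = 0.447169. H = 0.447169 + 0.447169 + 0.447169 + 0.511219 + 0.447169 = 2.2999

2.2999 bits


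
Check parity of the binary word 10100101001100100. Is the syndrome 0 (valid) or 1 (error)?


Syndrome = XOR of all bits = 1 XOR 0 XOR 1 XOR 0 XOR 0 XOR 1 XOR 0 XOR 1 XOR 0 XOR 0 XOR 1 XOR 1 XOR 0 XOR 0 XOR 1 XOR 0 XOR 0 = 1

1


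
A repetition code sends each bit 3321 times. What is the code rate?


Rate = k/n = 1/3321

1/3321


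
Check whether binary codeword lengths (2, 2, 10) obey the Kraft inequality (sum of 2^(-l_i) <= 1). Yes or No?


Kraft sum = sum(2^(-l_i)) = 0.501, need <= 1. Result: satisfied (a binary prefix-free code with these lengths exists)

Yes


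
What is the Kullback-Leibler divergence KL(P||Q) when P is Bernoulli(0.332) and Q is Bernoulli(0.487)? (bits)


KL = p*log2(p/q) + (1-p)*log2((1-p)/(1-q)) = 0.332*log2(0.332/0.487) + 0.668*log2(0.668/0.513) = 0.0709

0.0709 bits


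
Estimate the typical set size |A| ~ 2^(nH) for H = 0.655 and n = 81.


log2|A_typical| = nH = 81 * 0.655 = 53.055, so |A_typical| ~ 2^53.055 = 9.357e+15

9.357e+15


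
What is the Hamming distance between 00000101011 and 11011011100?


Count differing positions: ^ ^ . ^ ^ ^ ^ . ^ ^ ^ = 9 differences

9


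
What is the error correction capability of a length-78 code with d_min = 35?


Correction capability = floor((d-1)/2) = floor((35-1)/2) = 17

17 errors


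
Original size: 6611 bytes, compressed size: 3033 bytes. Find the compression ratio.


Ratio = original / compressed = 6611 / 3033 = 2.1797

2.1797


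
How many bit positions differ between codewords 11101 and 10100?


Count differing positions: . ^ . . ^ = 2 differences

2


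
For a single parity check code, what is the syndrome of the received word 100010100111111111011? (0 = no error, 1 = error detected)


Syndrome = XOR of all bits = 1 XOR 0 XOR 0 XOR 0 XOR 1 XOR 0 XOR 1 XOR 0 XOR 0 XOR 1 XOR 1 XOR 1 XOR 1 XOR 1 XOR 1 XOR 1 XOR 1 XOR 1 XOR 0 XOR 1 XOR 1 = 0

0


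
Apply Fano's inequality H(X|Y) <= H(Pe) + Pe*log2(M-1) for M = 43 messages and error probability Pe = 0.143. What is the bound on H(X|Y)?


H(Pe) = -Pe*log2(Pe) - (1-Pe)*log2(1-Pe) = -0.143*log2(0.143) - 0.857*log2(0.857) = 0.401246 + 0.190796 = 0.592. Pe*log2(M-1) = 0.143*log2(42) = 0.771101. Bound = H(Pe) + Pe*log2(M-1) = 0.401246 + 0.190796 + 0.771101 = 1.3631

1.3631 bits


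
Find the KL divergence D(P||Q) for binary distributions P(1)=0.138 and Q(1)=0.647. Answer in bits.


KL = p*log2(p/q) + (1-p)*log2((1-p)/(1-q)) = 0.138*log2(0.138/0.647) + 0.862*log2(0.862/0.353) = 0.8027

0.8027 bits


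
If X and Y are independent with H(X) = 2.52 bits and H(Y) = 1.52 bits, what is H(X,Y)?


For independent variables, H(X,Y) = H(X) + H(Y) = 2.52 + 1.52 = 4.04

4.04 bits


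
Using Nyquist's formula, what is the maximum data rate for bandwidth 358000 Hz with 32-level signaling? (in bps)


Rate = 2 * B * log2(M) = 2 * 358000 * 5.0 = 3580000.0

3580000.0 bps


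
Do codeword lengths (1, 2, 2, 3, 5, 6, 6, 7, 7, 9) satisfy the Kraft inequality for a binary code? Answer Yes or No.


Kraft sum = sum(2^(-l_i)) = 1.2051, need <= 1. Result: violated (a binary prefix-free code with these lengths cannot exist)

No


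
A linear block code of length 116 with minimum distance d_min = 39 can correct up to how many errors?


Correction capability = floor((d-1)/2) = floor((39-1)/2) = 19

19 errors


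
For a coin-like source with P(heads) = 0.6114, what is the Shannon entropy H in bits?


H = -p*log2(p) - (1-p)*log2(1-p). -0.6114*log2(0.6114) = 0.433979; -0.3886*log2(0.3886) = 0.529911. H = 0.433979 + 0.529911 = 0.9639

0.9639 bits


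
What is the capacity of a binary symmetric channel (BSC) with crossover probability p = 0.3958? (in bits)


H(p) = -p*log2(p) - (1-p)*log2(1-p) = -0.3958*log2(0.3958) - 0.6042*log2(0.6042) = 0.529247 + 0.439194 = 0.9684. C = 1 - H(p) = 1 - 0.9684 = 0.0316

0.0316 bits


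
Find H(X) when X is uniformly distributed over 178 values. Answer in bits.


H = log2(n) = log2(178) = 7.4757

7.4757 bits
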